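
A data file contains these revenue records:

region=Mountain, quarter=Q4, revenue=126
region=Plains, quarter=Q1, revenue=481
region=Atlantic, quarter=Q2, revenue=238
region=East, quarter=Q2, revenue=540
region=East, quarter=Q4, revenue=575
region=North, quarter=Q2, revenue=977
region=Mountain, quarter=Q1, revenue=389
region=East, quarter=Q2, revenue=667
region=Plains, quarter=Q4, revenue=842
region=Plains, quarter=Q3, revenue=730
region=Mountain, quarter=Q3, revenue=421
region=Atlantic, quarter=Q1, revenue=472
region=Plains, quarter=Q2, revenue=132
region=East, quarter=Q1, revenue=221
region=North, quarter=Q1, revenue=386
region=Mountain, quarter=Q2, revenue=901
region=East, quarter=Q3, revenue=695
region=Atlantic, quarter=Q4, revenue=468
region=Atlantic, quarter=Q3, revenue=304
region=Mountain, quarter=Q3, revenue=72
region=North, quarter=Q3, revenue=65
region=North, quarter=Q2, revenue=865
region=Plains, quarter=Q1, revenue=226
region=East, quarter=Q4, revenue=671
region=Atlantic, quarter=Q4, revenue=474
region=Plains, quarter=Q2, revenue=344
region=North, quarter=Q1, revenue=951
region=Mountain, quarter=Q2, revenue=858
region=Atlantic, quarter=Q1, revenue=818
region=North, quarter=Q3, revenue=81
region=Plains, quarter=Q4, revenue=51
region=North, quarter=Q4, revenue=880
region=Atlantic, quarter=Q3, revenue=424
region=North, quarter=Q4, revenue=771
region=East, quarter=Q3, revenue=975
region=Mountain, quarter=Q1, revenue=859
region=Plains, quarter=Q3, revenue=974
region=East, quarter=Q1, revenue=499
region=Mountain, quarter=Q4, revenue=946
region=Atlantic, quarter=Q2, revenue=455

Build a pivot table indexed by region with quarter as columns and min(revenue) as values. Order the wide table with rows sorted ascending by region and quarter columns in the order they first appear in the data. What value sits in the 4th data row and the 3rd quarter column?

865

With rows sorted ascending by region, row 4 is region=North. quarter columns in first-appearance order: Q4, Q1, Q2, Q3; column 3 is Q2.
Long rows with region=North, quarter=Q2: min(977, 865) = 865.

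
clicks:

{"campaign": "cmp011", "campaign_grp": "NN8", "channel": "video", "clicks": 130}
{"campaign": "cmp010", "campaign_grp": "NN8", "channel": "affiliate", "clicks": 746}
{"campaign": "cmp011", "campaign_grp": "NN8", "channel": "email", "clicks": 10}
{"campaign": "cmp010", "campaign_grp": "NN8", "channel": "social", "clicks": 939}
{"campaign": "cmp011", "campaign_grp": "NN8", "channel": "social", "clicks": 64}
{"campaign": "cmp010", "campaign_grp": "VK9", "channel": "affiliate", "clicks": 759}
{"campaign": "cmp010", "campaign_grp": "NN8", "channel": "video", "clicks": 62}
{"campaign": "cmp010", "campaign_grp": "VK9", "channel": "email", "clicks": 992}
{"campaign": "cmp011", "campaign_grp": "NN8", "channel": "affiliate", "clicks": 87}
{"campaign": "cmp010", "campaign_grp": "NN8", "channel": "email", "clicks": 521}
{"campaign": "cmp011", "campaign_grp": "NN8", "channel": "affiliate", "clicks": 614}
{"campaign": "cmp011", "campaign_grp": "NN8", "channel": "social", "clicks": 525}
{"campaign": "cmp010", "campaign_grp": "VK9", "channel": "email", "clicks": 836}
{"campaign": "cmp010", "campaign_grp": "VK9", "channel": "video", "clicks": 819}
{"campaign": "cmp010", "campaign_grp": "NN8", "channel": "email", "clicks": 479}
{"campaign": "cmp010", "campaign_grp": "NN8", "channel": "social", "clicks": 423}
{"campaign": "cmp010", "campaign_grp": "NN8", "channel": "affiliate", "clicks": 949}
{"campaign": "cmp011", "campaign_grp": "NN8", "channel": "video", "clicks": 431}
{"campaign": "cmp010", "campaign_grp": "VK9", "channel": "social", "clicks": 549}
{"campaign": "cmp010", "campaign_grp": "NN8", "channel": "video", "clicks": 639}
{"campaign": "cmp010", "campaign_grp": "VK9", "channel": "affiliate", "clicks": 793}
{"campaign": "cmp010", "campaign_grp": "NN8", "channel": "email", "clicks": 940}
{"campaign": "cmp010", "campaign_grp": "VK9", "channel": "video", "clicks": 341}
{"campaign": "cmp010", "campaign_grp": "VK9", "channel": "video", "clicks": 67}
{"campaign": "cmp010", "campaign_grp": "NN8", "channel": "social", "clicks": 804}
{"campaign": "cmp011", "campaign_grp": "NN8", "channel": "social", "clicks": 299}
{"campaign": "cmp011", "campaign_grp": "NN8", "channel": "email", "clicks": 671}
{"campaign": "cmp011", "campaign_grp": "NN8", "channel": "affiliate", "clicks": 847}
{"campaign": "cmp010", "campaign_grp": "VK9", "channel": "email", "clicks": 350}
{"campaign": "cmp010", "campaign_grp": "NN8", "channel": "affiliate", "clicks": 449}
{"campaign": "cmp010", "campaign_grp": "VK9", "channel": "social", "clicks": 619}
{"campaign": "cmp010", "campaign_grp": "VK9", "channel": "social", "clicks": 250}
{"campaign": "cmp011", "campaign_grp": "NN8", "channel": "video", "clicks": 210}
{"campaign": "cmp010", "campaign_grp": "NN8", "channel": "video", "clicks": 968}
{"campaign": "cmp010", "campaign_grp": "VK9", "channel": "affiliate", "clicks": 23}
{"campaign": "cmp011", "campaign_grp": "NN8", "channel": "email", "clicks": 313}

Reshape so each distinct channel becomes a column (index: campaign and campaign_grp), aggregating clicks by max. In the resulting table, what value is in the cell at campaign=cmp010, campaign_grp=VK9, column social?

Rows with campaign=cmp010, campaign_grp=VK9 and channel=social: clicks values are 549, 619, 250.
max(549, 619, 250) = 619.

619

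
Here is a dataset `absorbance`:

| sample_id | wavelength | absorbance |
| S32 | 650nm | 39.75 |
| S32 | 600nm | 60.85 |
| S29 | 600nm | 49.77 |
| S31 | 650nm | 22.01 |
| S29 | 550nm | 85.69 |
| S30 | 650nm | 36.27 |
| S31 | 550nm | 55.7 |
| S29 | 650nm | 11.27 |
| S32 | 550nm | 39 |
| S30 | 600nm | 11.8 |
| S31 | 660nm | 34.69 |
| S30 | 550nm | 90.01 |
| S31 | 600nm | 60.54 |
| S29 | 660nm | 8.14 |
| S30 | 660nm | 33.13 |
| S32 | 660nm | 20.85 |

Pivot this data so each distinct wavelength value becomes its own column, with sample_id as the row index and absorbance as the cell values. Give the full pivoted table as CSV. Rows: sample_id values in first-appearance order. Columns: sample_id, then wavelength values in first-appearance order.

sample_id,650nm,600nm,550nm,660nm
S32,39.75,60.85,39,20.85
S29,11.27,49.77,85.69,8.14
S31,22.01,60.54,55.7,34.69
S30,36.27,11.8,90.01,33.13

Columns: sample_id plus the 4 distinct wavelength values (650nm, 600nm, 550nm, 660nm).
For example, row S32 column 650nm takes absorbance=39.75 from the long row (S32, 650nm).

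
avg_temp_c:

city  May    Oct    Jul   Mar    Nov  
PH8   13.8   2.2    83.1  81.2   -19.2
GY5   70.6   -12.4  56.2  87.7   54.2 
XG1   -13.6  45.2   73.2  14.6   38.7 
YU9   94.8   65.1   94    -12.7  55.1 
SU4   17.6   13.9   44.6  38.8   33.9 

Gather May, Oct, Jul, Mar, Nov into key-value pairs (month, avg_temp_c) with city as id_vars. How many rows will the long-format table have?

5 city values × 5 melted columns = 25 rows.

25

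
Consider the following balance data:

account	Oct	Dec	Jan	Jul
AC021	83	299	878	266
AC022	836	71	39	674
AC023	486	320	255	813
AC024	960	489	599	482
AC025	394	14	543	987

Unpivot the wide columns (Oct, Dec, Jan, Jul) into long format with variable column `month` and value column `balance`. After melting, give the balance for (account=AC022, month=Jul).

Unpivoting turns each (account, wide-column) pair into one long row.
The wide cell at row AC022, column Jul holds 674, so the long row (AC022, Jul) has balance=674.

674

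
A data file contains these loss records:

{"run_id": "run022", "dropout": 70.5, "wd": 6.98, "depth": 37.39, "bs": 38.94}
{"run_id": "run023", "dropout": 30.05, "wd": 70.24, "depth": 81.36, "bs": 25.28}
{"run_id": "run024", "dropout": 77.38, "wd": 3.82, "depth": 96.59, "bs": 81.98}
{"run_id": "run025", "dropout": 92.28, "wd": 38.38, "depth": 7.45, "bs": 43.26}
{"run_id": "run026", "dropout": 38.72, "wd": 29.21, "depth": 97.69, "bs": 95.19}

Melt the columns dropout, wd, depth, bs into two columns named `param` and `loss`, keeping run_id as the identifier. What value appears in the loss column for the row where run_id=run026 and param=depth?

97.69

Unpivoting turns each (run_id, wide-column) pair into one long row.
The wide cell at row run026, column depth holds 97.69, so the long row (run026, depth) has loss=97.69.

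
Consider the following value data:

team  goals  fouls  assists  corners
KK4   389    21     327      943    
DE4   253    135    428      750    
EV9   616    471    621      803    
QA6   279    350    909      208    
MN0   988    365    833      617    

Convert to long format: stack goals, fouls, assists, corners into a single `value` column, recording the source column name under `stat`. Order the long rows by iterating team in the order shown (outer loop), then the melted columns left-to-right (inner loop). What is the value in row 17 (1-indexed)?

20 rows total (5 × 4). Row 17: index ⌊(17-1)/4⌋ = 4 into team → MN0; (17-1) mod 4 = 0 into the melted columns → goals.
So row 17 is (MN0, goals, 988); value = 988.

988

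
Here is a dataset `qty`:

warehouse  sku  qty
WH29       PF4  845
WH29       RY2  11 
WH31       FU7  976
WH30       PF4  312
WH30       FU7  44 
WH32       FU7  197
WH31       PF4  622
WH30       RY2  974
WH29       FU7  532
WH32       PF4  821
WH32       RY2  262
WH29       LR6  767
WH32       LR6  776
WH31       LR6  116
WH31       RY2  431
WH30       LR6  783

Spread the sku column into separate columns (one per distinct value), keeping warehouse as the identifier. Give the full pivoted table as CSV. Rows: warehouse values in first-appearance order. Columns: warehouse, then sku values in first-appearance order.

Columns: warehouse plus the 4 distinct sku values (PF4, RY2, FU7, LR6).
For example, row WH29 column PF4 takes qty=845 from the long row (WH29, PF4).

warehouse,PF4,RY2,FU7,LR6
WH29,845,11,532,767
WH31,622,431,976,116
WH30,312,974,44,783
WH32,821,262,197,776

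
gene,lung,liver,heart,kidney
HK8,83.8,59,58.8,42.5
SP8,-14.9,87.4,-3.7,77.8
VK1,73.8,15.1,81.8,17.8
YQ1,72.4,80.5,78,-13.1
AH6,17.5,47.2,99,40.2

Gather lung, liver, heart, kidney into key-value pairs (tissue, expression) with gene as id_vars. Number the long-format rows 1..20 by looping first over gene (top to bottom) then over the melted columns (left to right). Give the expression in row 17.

17.5

20 rows total (5 × 4). Row 17: index ⌊(17-1)/4⌋ = 4 into gene → AH6; (17-1) mod 4 = 0 into the melted columns → lung.
So row 17 is (AH6, lung, 17.5); expression = 17.5.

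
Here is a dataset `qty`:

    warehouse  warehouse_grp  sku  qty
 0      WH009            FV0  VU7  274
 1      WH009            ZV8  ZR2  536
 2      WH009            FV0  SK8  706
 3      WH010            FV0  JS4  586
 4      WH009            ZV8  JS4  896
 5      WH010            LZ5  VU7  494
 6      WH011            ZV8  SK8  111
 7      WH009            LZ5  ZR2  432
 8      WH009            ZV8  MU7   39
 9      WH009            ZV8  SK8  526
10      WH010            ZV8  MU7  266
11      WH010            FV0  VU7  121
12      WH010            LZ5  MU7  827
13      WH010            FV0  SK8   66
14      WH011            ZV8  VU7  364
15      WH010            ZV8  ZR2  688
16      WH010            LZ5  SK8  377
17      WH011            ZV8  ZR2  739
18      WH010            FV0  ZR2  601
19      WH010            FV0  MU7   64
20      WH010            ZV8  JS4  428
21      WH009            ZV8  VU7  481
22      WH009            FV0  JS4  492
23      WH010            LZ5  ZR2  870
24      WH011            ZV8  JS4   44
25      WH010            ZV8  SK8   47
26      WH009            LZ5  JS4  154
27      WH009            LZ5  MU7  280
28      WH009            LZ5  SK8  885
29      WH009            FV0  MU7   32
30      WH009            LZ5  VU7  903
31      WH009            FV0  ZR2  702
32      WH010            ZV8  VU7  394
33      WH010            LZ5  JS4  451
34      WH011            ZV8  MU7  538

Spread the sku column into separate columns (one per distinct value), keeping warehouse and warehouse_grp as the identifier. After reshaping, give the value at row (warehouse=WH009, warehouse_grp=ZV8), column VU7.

481

Wide layout: rows indexed by warehouse and warehouse_grp, columns are the 5 distinct sku values (VU7, ZR2, SK8, JS4, MU7).
Cell (warehouse=WH009, warehouse_grp=ZV8, sku=VU7) draws from the long row where warehouse=WH009, warehouse_grp=ZV8 and sku=VU7, which has qty=481.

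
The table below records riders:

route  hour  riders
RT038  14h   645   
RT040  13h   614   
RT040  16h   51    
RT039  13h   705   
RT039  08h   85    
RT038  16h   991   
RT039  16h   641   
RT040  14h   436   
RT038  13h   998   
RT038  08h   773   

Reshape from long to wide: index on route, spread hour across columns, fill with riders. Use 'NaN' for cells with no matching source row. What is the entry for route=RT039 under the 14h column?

NaN

No long-format row has route=RT039 and hour=14h, so the cell is NaN.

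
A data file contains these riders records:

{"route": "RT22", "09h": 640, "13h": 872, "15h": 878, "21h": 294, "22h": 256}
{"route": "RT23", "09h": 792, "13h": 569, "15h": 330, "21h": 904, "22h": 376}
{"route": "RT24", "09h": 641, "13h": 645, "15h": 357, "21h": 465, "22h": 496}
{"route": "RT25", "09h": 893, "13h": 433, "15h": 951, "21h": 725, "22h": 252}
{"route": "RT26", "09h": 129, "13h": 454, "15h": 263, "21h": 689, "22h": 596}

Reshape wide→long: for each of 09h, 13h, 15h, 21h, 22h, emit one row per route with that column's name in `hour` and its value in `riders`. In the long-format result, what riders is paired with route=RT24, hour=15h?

357

Unpivoting turns each (route, wide-column) pair into one long row.
The wide cell at row RT24, column 15h holds 357, so the long row (RT24, 15h) has riders=357.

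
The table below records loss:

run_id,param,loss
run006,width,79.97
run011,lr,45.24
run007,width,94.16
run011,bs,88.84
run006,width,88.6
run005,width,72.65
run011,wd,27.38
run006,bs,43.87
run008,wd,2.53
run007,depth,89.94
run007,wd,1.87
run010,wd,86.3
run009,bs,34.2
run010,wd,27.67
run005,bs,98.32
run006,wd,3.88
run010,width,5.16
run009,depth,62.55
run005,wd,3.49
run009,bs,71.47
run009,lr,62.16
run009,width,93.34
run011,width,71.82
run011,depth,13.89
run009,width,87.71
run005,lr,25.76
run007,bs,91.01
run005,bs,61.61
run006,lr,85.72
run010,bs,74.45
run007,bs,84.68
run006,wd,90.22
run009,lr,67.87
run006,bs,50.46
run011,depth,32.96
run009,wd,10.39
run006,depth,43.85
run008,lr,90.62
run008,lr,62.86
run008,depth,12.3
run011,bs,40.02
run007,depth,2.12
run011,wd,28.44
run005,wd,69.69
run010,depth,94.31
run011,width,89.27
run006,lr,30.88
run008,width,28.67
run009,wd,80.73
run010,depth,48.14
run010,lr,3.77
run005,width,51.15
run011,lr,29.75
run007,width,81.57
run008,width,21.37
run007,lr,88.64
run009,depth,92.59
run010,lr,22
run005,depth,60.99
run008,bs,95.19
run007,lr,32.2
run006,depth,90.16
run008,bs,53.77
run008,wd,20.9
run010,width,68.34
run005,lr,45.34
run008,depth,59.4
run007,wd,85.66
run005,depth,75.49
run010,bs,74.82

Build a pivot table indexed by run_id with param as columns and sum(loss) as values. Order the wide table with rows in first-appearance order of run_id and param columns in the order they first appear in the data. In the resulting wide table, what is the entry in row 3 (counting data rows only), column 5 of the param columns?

92.06

With rows in first-appearance order of run_id, row 3 is run_id=run007. param columns in first-appearance order: width, lr, bs, wd, depth; column 5 is depth.
Long rows with run_id=run007, param=depth: 89.94 + 2.12 = 92.06.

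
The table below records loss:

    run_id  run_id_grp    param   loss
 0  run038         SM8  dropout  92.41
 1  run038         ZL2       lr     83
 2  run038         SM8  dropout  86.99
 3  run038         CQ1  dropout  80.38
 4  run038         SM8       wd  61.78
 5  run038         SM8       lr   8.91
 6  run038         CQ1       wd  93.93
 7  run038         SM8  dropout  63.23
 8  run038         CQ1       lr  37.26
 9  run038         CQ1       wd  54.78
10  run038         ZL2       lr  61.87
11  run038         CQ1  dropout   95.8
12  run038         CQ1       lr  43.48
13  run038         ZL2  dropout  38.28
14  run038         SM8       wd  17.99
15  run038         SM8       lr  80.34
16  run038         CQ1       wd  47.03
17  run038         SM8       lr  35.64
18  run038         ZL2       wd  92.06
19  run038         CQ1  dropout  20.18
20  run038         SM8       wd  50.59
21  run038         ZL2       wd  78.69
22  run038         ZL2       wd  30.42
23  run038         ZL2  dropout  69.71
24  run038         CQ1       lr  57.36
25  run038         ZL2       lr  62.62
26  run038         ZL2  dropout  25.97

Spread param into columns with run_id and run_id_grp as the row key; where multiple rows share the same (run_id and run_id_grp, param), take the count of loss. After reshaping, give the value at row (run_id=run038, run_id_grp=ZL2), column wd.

3

Rows with run_id=run038, run_id_grp=ZL2 and param=wd: loss values are 92.06, 78.69, 30.42.
3 rows match — count = 3.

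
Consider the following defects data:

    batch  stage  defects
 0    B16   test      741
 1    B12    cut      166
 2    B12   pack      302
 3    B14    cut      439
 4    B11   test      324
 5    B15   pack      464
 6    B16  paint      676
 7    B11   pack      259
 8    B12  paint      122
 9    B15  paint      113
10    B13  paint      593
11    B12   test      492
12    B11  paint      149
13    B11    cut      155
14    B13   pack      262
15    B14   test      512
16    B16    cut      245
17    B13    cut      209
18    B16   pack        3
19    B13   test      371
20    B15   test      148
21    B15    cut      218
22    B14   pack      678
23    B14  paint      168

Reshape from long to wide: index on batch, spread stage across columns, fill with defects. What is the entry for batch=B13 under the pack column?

Wide layout: rows indexed by batch, columns are the 4 distinct stage values (test, cut, pack, paint).
Cell (batch=B13, stage=pack) draws from the long row where batch=B13 and stage=pack, which has defects=262.

262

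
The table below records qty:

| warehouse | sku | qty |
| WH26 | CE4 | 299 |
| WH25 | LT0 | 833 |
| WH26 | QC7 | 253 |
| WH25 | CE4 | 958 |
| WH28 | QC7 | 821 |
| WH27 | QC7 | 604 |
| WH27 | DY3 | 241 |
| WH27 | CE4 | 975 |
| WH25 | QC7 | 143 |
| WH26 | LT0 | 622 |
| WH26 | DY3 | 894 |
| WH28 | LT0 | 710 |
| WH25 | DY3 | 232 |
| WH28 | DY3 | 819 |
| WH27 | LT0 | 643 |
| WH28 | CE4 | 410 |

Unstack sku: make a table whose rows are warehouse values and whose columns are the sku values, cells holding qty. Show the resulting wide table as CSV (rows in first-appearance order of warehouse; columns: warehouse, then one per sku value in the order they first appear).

warehouse,CE4,LT0,QC7,DY3
WH26,299,622,253,894
WH25,958,833,143,232
WH28,410,710,821,819
WH27,975,643,604,241

Columns: warehouse plus the 4 distinct sku values (CE4, LT0, QC7, DY3).
For example, row WH26 column CE4 takes qty=299 from the long row (WH26, CE4).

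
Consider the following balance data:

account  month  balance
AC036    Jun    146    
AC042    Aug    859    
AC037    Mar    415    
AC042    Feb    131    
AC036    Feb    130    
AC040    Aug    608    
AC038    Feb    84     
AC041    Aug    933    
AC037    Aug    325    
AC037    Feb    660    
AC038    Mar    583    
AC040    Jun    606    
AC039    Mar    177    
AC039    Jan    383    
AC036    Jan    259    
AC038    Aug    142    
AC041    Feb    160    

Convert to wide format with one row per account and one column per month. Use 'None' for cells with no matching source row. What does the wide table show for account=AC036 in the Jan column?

The long row with account=AC036, month=Jan has balance=259.

259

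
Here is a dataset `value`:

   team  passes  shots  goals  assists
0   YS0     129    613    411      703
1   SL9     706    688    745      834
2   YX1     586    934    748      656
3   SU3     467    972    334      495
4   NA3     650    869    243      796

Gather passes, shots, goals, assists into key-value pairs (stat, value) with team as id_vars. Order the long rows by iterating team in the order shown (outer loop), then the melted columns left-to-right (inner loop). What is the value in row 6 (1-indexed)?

20 rows total (5 × 4). Row 6: index ⌊(6-1)/4⌋ = 1 into team → SL9; (6-1) mod 4 = 1 into the melted columns → shots.
So row 6 is (SL9, shots, 688); value = 688.

688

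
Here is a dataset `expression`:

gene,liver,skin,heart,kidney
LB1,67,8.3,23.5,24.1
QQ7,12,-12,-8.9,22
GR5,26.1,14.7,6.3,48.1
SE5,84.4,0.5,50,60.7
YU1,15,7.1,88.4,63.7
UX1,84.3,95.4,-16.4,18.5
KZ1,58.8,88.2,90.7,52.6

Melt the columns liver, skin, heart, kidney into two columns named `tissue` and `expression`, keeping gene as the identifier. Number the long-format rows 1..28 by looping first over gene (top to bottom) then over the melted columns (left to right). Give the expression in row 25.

28 rows total (7 × 4). Row 25: index ⌊(25-1)/4⌋ = 6 into gene → KZ1; (25-1) mod 4 = 0 into the melted columns → liver.
So row 25 is (KZ1, liver, 58.8); expression = 58.8.

58.8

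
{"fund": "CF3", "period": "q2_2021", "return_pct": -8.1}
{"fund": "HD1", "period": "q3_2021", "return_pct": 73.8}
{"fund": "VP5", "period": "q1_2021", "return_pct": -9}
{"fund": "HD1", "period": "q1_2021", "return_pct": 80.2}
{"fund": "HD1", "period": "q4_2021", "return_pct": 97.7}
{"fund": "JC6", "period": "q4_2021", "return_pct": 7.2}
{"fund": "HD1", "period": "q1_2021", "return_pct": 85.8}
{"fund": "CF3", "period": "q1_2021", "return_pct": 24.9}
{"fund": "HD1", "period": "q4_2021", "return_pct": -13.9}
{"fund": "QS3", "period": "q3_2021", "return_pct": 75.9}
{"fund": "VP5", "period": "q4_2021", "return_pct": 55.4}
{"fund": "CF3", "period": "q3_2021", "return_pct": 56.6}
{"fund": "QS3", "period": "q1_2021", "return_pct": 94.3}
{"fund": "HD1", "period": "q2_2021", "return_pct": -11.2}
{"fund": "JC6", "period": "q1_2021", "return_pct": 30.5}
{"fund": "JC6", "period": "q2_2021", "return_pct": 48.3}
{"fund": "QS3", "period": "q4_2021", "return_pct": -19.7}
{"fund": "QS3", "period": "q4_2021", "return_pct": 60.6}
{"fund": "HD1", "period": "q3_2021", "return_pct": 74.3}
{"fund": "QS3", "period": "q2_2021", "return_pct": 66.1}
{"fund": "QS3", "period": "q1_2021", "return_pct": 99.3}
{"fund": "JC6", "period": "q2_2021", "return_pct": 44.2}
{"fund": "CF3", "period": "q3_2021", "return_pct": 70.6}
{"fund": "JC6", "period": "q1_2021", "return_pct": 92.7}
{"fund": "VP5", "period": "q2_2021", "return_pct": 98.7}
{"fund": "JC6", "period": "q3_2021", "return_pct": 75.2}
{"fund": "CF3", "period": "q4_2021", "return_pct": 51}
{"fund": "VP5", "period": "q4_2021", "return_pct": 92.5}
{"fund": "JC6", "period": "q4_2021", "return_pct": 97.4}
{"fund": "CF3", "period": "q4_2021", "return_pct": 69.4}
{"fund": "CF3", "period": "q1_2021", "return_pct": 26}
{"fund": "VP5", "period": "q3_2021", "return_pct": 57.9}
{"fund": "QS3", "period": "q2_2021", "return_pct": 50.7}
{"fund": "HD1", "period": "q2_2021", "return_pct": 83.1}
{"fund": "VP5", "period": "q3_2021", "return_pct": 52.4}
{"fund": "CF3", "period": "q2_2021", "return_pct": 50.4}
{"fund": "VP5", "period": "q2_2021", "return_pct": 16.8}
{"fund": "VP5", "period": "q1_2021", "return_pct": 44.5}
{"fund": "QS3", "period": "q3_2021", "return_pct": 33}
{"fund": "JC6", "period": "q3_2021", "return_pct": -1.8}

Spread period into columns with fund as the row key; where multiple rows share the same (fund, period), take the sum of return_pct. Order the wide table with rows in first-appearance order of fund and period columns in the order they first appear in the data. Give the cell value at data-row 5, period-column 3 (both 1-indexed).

193.6

With rows in first-appearance order of fund, row 5 is fund=QS3. period columns in first-appearance order: q2_2021, q3_2021, q1_2021, q4_2021; column 3 is q1_2021.
Long rows with fund=QS3, period=q1_2021: 94.3 + 99.3 = 193.6.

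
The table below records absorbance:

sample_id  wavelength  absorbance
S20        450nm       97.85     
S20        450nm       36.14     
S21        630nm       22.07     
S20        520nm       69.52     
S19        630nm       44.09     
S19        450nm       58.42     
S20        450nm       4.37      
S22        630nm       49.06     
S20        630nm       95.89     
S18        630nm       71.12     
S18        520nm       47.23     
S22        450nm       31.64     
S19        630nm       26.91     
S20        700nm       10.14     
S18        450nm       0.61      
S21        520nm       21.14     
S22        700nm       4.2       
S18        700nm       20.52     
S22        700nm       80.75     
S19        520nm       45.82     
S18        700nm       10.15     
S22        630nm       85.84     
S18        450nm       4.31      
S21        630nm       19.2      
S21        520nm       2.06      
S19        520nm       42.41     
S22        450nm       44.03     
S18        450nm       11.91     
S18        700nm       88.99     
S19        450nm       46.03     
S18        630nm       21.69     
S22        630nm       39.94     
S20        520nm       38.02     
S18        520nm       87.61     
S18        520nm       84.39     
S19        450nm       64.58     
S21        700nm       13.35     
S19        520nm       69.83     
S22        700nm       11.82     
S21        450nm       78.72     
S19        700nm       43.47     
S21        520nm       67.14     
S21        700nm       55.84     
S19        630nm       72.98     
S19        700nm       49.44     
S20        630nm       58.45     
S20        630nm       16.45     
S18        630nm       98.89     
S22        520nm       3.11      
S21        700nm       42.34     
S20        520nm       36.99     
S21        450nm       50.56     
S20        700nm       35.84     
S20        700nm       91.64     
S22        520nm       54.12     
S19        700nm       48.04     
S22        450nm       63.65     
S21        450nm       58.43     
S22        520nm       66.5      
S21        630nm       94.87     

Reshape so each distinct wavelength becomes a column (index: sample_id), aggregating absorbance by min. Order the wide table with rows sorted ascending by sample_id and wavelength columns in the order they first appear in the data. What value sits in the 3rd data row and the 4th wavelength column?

10.14

With rows sorted ascending by sample_id, row 3 is sample_id=S20. wavelength columns in first-appearance order: 450nm, 630nm, 520nm, 700nm; column 4 is 700nm.
Long rows with sample_id=S20, wavelength=700nm: min(10.14, 35.84, 91.64) = 10.14.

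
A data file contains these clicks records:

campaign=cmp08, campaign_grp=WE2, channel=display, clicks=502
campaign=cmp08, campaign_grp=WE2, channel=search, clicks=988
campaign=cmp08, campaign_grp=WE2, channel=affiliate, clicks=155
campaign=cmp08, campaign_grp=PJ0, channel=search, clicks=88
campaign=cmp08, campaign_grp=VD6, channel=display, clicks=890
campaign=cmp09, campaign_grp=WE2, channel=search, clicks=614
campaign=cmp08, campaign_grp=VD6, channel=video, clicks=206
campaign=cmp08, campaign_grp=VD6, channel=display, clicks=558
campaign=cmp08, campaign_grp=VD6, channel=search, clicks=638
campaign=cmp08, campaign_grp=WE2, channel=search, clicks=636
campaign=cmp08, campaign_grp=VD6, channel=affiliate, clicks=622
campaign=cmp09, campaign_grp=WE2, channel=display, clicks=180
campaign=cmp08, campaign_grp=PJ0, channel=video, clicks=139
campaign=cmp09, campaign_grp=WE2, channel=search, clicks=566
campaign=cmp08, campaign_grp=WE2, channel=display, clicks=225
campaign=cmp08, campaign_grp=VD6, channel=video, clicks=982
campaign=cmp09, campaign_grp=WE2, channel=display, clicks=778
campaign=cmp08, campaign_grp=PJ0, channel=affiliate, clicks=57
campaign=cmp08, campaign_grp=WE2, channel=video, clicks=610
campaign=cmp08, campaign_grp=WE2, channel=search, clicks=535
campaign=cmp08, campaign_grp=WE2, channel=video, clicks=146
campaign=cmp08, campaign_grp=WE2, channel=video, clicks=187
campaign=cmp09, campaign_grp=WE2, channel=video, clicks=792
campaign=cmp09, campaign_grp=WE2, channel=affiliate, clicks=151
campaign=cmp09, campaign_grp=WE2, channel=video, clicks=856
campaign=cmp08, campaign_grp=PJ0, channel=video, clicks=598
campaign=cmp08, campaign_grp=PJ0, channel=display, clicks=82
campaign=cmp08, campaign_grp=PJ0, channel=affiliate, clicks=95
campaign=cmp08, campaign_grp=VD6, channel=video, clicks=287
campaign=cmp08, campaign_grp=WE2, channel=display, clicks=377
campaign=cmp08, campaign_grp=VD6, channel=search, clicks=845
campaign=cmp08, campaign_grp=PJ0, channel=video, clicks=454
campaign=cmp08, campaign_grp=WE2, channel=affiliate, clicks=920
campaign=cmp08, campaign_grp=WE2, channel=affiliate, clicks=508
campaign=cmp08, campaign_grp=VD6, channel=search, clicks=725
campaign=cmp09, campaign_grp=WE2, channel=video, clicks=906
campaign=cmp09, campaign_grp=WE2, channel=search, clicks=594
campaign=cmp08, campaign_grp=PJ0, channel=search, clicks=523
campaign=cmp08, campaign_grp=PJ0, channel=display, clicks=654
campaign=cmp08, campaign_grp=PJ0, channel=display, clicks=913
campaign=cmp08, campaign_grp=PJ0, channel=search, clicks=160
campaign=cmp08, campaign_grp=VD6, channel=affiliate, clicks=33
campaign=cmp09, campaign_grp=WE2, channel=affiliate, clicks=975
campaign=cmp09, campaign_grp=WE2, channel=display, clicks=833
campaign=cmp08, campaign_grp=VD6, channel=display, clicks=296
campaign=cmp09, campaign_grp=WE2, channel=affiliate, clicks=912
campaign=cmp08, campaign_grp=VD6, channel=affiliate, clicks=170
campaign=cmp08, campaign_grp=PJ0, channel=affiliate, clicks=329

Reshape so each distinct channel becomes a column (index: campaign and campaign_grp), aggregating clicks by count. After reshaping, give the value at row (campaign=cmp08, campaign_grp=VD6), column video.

Rows with campaign=cmp08, campaign_grp=VD6 and channel=video: clicks values are 206, 982, 287.
3 rows match — count = 3.

3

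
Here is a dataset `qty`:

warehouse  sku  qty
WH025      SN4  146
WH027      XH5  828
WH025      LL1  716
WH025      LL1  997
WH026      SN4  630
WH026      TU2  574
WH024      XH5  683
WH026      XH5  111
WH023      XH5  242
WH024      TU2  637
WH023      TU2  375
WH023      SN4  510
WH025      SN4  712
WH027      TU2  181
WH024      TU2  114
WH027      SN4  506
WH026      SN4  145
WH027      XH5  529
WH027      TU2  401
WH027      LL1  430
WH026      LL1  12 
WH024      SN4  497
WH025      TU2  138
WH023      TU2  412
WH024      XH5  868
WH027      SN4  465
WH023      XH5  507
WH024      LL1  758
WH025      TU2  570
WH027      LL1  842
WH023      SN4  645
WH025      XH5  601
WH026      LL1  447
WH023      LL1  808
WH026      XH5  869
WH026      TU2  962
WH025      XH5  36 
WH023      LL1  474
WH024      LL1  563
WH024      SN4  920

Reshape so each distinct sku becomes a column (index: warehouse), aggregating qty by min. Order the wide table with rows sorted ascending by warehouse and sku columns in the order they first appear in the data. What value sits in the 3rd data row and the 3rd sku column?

With rows sorted ascending by warehouse, row 3 is warehouse=WH025. sku columns in first-appearance order: SN4, XH5, LL1, TU2; column 3 is LL1.
Long rows with warehouse=WH025, sku=LL1: min(716, 997) = 716.

716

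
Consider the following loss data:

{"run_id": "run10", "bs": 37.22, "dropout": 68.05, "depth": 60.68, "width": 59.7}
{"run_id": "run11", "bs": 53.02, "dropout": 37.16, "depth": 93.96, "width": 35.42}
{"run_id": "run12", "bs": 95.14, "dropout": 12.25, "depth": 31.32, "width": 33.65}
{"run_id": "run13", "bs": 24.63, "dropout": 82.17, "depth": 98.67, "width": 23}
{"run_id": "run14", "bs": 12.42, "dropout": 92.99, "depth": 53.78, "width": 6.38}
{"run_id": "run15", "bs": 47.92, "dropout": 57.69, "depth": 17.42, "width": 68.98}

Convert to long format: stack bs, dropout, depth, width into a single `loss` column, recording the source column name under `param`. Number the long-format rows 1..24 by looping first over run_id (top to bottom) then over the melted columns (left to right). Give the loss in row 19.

24 rows total (6 × 4). Row 19: index ⌊(19-1)/4⌋ = 4 into run_id → run14; (19-1) mod 4 = 2 into the melted columns → depth.
So row 19 is (run14, depth, 53.78); loss = 53.78.

53.78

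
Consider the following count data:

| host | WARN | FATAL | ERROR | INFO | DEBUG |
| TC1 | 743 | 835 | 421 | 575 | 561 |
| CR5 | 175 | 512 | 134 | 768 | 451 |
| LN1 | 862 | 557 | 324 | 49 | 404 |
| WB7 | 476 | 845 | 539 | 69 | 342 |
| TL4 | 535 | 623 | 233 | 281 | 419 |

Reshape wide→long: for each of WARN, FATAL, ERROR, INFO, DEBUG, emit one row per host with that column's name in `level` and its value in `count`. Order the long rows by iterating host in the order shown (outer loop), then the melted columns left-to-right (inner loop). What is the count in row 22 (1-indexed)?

623

25 rows total (5 × 5). Row 22: index ⌊(22-1)/5⌋ = 4 into host → TL4; (22-1) mod 5 = 1 into the melted columns → FATAL.
So row 22 is (TL4, FATAL, 623); count = 623.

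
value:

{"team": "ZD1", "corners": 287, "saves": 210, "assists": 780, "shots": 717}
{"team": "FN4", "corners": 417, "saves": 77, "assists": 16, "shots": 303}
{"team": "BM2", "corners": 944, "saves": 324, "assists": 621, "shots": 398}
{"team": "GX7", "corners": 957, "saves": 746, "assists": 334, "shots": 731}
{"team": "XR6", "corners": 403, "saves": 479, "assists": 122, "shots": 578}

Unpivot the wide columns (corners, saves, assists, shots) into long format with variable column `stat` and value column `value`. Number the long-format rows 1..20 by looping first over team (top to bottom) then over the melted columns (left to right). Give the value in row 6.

20 rows total (5 × 4). Row 6: index ⌊(6-1)/4⌋ = 1 into team → FN4; (6-1) mod 4 = 1 into the melted columns → saves.
So row 6 is (FN4, saves, 77); value = 77.

77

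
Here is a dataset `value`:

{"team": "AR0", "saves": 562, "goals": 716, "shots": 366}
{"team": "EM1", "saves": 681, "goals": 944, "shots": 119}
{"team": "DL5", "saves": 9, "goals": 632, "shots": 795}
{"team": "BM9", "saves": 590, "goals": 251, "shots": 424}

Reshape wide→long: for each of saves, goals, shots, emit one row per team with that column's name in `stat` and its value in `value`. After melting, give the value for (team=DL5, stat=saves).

9

Unpivoting turns each (team, wide-column) pair into one long row.
The wide cell at row DL5, column saves holds 9, so the long row (DL5, saves) has value=9.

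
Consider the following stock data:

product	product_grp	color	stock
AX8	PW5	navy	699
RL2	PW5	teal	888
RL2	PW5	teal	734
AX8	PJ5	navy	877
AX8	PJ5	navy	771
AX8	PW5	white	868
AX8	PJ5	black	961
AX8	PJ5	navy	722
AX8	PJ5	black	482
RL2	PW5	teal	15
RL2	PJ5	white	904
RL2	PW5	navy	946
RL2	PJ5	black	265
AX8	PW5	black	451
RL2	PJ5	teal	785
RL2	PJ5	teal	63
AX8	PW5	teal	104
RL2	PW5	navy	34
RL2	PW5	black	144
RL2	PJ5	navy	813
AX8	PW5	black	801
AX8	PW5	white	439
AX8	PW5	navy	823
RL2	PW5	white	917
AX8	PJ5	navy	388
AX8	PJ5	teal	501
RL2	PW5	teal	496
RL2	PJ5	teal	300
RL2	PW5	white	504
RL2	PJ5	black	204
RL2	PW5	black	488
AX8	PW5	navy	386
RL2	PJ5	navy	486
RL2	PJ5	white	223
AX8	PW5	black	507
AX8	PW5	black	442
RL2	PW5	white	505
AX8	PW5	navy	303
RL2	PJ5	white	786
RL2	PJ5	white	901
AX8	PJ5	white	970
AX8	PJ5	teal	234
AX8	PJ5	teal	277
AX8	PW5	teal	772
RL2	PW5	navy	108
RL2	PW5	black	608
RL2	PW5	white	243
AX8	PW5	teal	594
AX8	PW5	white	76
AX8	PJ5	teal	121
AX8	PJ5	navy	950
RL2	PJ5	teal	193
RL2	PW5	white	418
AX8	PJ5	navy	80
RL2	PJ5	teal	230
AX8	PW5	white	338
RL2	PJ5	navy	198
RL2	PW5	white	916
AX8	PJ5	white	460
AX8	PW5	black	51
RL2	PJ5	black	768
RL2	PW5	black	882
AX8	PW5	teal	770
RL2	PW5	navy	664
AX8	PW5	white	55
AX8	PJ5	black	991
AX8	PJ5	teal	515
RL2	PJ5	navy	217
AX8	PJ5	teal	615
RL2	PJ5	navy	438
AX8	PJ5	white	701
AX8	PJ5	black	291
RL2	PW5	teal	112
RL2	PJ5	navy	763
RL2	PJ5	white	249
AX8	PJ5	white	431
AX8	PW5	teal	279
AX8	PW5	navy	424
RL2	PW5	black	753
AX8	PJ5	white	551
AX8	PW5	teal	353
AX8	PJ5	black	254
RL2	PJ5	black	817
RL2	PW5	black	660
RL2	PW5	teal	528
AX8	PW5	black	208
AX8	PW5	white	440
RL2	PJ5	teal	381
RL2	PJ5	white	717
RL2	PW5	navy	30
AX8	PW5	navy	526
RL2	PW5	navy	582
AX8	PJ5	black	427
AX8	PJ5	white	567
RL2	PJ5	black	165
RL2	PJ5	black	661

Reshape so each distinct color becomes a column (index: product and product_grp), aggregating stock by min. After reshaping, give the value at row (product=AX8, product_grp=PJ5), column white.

Rows with product=AX8, product_grp=PJ5 and color=white: stock values are 970, 460, 701, 431, 551, 567.
min(970, 460, 701, 431, 551, 567) = 431.

431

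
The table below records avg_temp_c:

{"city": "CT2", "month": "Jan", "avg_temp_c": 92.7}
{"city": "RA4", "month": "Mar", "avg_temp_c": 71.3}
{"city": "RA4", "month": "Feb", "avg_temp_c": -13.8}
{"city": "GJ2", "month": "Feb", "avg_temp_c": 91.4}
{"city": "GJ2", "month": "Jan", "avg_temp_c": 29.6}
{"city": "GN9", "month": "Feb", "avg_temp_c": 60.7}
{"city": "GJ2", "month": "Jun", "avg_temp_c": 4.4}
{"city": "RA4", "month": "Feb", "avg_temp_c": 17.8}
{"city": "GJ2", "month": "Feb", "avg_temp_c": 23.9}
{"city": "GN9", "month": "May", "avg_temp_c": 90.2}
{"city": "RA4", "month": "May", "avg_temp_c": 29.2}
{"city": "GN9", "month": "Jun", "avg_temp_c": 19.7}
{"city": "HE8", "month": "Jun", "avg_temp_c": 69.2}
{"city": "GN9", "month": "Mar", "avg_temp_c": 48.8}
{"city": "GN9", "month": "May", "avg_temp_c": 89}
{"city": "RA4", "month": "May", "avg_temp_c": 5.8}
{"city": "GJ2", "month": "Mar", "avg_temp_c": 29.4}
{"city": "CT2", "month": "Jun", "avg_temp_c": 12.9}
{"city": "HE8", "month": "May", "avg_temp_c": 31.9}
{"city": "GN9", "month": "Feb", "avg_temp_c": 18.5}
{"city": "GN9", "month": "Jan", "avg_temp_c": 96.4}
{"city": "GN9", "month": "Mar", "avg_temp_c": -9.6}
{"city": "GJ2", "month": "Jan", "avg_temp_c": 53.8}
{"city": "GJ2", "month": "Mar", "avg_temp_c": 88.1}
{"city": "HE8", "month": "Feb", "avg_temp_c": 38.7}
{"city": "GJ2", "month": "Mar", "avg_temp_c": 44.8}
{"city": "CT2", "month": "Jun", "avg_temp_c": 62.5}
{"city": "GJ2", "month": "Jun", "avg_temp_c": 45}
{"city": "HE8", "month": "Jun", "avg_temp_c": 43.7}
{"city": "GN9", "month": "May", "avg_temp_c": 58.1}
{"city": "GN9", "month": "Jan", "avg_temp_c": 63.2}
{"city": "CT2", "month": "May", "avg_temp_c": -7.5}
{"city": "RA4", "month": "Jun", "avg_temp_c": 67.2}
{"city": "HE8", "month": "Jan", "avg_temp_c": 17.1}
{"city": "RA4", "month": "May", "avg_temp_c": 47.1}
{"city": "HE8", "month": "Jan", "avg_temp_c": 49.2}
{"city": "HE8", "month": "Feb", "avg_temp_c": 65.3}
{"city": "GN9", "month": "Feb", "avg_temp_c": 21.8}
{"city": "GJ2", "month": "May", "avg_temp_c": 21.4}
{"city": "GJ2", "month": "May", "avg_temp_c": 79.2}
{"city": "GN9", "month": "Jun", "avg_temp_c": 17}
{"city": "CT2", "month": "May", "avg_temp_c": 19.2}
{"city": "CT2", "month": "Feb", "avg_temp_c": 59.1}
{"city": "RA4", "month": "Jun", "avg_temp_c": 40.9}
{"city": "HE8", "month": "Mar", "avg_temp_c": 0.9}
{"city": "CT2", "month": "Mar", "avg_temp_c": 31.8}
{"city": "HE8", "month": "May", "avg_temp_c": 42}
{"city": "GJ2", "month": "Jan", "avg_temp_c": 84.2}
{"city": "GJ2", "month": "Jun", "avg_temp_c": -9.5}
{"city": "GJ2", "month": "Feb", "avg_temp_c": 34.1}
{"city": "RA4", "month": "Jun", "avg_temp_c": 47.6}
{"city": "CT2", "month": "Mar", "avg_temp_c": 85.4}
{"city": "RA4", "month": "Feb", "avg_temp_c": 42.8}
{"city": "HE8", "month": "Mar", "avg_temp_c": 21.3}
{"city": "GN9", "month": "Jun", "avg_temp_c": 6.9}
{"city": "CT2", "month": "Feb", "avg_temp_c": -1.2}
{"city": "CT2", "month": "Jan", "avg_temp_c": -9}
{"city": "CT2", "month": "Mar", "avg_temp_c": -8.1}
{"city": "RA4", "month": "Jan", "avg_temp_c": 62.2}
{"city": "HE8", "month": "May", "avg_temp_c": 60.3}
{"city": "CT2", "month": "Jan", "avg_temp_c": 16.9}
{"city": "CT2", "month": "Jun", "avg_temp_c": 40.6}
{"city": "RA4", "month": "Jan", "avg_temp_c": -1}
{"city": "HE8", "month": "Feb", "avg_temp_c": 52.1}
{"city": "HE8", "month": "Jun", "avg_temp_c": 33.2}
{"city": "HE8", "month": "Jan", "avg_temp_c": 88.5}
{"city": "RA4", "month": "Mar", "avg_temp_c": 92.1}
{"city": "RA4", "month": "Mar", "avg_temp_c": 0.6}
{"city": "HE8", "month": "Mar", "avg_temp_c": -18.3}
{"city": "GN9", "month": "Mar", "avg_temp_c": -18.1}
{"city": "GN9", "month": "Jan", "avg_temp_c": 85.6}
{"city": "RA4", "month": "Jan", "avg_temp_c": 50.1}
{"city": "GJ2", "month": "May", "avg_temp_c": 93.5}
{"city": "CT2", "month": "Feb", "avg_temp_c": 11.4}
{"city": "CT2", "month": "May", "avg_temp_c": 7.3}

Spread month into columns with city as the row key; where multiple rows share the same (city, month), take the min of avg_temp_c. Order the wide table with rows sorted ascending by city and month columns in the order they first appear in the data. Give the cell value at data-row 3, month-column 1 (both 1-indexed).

63.2

With rows sorted ascending by city, row 3 is city=GN9. month columns in first-appearance order: Jan, Mar, Feb, Jun, May; column 1 is Jan.
Long rows with city=GN9, month=Jan: min(96.4, 63.2, 85.6) = 63.2.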